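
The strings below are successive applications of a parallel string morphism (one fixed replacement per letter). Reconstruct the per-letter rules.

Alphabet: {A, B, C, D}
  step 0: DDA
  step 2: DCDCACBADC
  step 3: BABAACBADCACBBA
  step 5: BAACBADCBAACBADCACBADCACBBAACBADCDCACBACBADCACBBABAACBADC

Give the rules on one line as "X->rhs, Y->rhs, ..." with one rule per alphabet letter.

A->ACB, B->DC, C->A, D->B

  step 2 ⇒ step 3: DCDCACBADC ⇒ B·A·B·A·ACB·A·DC·ACB·B·A
    A ↦ ACB
    B ↦ DC
    C ↦ A
    D ↦ B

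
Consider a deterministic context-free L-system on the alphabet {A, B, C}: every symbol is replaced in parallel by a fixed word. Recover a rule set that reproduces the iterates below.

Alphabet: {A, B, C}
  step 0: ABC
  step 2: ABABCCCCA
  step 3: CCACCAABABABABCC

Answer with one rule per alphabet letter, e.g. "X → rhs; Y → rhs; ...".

  step 2 ⇒ step 3: ABABCCCCA ⇒ CC·A·CC·A·AB·AB·AB·AB·CC
    A ↦ CC
    B ↦ A
    C ↦ AB

A->CC, B->A, C->AB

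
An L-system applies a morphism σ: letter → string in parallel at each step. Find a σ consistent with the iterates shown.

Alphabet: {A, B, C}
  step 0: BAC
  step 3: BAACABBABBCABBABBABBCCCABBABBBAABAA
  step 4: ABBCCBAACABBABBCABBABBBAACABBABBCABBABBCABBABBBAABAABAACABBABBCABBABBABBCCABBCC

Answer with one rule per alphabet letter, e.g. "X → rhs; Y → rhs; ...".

  step 3 ⇒ step 4: BAACABBABBCABBABBABBCCCABBABBBAABAA ⇒ ABB·C·C·BAA·C·ABB·ABB·C·ABB·ABB·BAA·C·ABB·ABB·C·ABB·ABB·C·ABB·ABB·BAA·BAA·BAA·C·ABB·ABB·C·ABB·ABB·ABB·C·C·ABB·C·C
    A ↦ C
    B ↦ ABB
    C ↦ BAA

A->C, B->ABB, C->BAA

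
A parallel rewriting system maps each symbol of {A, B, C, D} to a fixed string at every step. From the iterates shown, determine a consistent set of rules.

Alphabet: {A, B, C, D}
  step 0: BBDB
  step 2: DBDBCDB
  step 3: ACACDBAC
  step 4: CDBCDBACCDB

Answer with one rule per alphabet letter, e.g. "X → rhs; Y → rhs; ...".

  step 3 ⇒ step 4: ACACDBAC ⇒ C·DB·C·DB·A·C·C·DB
    A ↦ C
    B ↦ C
    C ↦ DB
    D ↦ A

A->C, B->C, C->DB, D->A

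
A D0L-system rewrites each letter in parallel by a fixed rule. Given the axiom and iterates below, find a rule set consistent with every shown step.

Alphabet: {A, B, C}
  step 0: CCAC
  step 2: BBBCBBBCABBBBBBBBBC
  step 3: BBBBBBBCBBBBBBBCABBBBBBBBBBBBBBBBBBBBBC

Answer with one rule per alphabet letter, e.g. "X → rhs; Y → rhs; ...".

  step 2 ⇒ step 3: BBBCBBBCABBBBBBBBBC ⇒ BB·BB·BB·BC·BB·BB·BB·BC·ABB·BB·BB·BB·BB·BB·BB·BB·BB·BB·BC
    A ↦ ABB
    B ↦ BB
    C ↦ BC

A->ABB, B->BB, C->BC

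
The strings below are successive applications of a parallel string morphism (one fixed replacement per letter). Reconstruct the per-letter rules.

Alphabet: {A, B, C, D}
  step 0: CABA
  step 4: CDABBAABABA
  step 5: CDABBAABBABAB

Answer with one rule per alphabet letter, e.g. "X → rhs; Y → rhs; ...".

A->B, B->A, C->CD, D->AB

  step 4 ⇒ step 5: CDABBAABABA ⇒ CD·AB·B·A·A·B·B·A·B·A·B
    A ↦ B
    B ↦ A
    C ↦ CD
    D ↦ AB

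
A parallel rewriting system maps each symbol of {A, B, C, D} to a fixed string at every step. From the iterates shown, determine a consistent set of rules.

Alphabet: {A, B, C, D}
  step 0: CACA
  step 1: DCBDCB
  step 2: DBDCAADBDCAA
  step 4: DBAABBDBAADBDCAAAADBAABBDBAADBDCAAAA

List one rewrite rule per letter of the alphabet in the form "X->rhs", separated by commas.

  step 1 ⇒ step 2: DCBDCB ⇒ DB·DC·AA·DB·DC·AA
    B ↦ AA
    C ↦ DC
    D ↦ DB
  step 0 ⇒ step 1: CACA ⇒ DC·B·DC·B
    A ↦ B

A->B, B->AA, C->DC, D->DB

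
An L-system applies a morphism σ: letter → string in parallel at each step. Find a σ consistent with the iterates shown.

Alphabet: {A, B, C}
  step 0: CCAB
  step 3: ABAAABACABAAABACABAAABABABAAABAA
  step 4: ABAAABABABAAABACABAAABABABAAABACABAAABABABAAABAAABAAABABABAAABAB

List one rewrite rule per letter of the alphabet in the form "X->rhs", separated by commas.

A->AB, B->AA, C->AC

  step 3 ⇒ step 4: ABAAABACABAAABACABAAABABABAAABAA ⇒ AB·AA·AB·AB·AB·AA·AB·AC·AB·AA·AB·AB·AB·AA·AB·AC·AB·AA·AB·AB·AB·AA·AB·AA·AB·AA·AB·AB·AB·AA·AB·AB
    A ↦ AB
    B ↦ AA
    C ↦ AC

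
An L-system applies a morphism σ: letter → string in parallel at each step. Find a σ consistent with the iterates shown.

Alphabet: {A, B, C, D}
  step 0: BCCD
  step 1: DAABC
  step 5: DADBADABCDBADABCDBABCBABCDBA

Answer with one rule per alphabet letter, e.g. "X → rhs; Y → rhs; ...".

  step 0 ⇒ step 1: BCCD ⇒ D·A·A·BC
    B ↦ D
    C ↦ A
    D ↦ BC
    A ↦ BA  (constrained at step 1)

A->BA, B->D, C->A, D->BC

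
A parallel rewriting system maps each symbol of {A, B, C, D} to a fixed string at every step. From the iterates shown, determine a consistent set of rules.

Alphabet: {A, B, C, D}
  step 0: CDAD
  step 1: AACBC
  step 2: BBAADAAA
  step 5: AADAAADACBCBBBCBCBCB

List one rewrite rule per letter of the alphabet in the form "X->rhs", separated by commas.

  step 1 ⇒ step 2: AACBC ⇒ B·B·AA·DA·AA
    A ↦ B
    B ↦ DA
    C ↦ AA
  step 0 ⇒ step 1: CDAD ⇒ AA·C·B·C
    D ↦ C

A->B, B->DA, C->AA, D->C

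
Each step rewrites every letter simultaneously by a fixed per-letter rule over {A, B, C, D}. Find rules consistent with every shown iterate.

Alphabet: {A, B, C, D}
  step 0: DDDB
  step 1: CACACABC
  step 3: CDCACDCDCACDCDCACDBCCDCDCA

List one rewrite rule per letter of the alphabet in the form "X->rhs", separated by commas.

A->C, B->BC, C->CD, D->CA

  step 0 ⇒ step 1: DDDB ⇒ CA·CA·CA·BC
    B ↦ BC
    D ↦ CA
    A ↦ C  (constrained at step 1)
    C ↦ CD  (constrained at step 1)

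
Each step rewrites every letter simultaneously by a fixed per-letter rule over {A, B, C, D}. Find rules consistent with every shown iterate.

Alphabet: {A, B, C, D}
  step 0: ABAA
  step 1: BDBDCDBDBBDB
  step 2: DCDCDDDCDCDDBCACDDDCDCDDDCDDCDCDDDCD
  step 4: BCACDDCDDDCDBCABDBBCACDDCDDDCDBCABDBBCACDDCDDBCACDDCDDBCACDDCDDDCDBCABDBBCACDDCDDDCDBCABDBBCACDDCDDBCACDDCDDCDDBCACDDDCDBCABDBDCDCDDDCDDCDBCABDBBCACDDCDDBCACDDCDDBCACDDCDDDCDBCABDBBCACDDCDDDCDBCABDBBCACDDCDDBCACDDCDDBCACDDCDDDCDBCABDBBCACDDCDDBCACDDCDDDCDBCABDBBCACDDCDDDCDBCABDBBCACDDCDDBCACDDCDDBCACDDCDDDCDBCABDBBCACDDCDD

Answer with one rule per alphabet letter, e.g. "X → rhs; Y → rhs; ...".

A->BDB, B->DCD, C->BCA, D->CDD

  step 1 ⇒ step 2: BDBDCDBDBBDB ⇒ DCD·CDD·DCD·CDD·BCA·CDD·DCD·CDD·DCD·DCD·CDD·DCD
    B ↦ DCD
    C ↦ BCA
    D ↦ CDD
  step 0 ⇒ step 1: ABAA ⇒ BDB·DCD·BDB·BDB
    A ↦ BDB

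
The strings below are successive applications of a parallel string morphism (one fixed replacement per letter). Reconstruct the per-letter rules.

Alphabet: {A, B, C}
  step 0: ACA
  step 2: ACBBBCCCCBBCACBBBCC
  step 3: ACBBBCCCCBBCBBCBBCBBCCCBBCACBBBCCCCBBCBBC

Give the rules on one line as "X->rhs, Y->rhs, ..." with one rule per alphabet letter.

A->ACB, B->C, C->BBC

  step 2 ⇒ step 3: ACBBBCCCCBBCACBBBCC ⇒ ACB·BBC·C·C·C·BBC·BBC·BBC·BBC·C·C·BBC·ACB·BBC·C·C·C·BBC·BBC
    A ↦ ACB
    B ↦ C
    C ↦ BBC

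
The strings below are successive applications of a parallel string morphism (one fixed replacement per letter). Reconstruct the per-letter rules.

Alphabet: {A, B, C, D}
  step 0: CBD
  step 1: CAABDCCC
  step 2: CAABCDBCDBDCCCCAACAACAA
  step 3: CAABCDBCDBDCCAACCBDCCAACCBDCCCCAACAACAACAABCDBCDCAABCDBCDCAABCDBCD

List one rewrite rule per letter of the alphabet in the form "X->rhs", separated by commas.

A->BCD, B->BDC, C->CAA, D->CC

  step 2 ⇒ step 3: CAABCDBCDBDCCCCAACAACAA ⇒ CAA·BCD·BCD·BDC·CAA·CC·BDC·CAA·CC·BDC·CC·CAA·CAA·CAA·CAA·BCD·BCD·CAA·BCD·BCD·CAA·BCD·BCD
    A ↦ BCD
    B ↦ BDC
    C ↦ CAA
    D ↦ CC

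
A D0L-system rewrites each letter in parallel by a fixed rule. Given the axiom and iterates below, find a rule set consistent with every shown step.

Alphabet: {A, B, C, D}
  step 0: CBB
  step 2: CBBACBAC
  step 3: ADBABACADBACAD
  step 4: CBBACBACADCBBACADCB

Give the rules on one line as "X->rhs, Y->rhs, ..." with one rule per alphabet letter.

A->C, B->BA, C->AD, D->B

  step 3 ⇒ step 4: ADBABACADBACAD ⇒ C·B·BA·C·BA·C·AD·C·B·BA·C·AD·C·B
    A ↦ C
    B ↦ BA
    C ↦ AD
    D ↦ B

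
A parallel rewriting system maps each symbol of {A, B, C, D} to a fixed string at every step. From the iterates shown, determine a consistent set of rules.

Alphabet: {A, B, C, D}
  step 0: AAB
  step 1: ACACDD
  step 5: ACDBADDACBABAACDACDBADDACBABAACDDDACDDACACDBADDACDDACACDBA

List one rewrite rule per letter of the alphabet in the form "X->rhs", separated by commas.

  step 0 ⇒ step 1: AAB ⇒ AC·AC·DD
    A ↦ AC
    B ↦ DD
    C ↦ D  (constrained at step 1)
    D ↦ BA  (constrained at step 1)

A->AC, B->DD, C->D, D->BA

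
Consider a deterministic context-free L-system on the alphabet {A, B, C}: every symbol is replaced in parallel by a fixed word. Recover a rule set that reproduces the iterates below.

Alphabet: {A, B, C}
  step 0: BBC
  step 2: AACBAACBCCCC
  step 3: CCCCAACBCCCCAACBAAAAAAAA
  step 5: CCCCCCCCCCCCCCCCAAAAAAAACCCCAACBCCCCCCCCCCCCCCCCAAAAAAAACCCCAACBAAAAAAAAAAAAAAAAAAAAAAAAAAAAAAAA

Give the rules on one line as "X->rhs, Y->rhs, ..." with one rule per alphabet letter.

  step 2 ⇒ step 3: AACBAACBCCCC ⇒ CC·CC·AA·CB·CC·CC·AA·CB·AA·AA·AA·AA
    A ↦ CC
    B ↦ CB
    C ↦ AA

A->CC, B->CB, C->AA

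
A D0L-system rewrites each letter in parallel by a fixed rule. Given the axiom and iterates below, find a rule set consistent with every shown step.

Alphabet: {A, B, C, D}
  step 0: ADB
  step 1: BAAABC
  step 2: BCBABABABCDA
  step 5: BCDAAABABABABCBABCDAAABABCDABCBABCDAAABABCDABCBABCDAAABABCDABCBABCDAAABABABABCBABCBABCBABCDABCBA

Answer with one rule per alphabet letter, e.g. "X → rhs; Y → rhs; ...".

  step 1 ⇒ step 2: BAAABC ⇒ BC·BA·BA·BA·BC·DA
    A ↦ BA
    B ↦ BC
    C ↦ DA
  step 0 ⇒ step 1: ADB ⇒ BA·AA·BC
    D ↦ AA

A->BA, B->BC, C->DA, D->AA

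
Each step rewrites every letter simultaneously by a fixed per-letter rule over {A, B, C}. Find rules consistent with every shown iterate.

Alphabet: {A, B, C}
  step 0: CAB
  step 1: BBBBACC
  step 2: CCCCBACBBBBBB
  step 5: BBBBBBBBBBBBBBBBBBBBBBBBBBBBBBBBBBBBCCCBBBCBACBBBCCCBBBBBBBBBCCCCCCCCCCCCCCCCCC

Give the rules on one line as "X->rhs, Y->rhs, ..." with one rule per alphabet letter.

  step 1 ⇒ step 2: BBBBACC ⇒ C·C·C·C·BAC·BBB·BBB
    A ↦ BAC
    B ↦ C
    C ↦ BBB

A->BAC, B->C, C->BBB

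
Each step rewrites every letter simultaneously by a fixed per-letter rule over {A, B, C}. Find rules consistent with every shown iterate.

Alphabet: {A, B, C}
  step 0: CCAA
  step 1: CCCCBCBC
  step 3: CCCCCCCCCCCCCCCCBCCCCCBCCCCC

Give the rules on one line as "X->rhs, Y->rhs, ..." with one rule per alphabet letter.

  step 0 ⇒ step 1: CCAA ⇒ CC·CC·BC·BC
    A ↦ BC
    C ↦ CC
    B ↦ A  (constrained at step 1)

A->BC, B->A, C->CC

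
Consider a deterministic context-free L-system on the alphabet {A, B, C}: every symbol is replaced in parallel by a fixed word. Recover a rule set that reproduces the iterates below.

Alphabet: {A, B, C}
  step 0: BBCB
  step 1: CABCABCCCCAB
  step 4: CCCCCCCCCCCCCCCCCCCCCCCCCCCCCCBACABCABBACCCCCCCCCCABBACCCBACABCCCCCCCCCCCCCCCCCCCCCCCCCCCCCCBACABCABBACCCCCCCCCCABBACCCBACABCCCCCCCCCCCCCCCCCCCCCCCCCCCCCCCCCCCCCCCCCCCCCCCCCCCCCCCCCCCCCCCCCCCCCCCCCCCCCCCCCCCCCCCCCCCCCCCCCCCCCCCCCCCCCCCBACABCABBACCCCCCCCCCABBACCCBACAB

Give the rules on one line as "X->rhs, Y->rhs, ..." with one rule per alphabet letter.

A->BA, B->CAB, C->CCC

  step 0 ⇒ step 1: BBCB ⇒ CAB·CAB·CCC·CAB
    B ↦ CAB
    C ↦ CCC
    A ↦ BA  (constrained at step 1)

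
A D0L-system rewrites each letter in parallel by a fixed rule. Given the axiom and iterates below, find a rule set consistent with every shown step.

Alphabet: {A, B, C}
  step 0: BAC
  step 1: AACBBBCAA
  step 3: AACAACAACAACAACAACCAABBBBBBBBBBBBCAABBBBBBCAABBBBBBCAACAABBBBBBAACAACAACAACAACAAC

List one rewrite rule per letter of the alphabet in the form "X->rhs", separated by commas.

  step 0 ⇒ step 1: BAC ⇒ AAC·BBB·CAA
    A ↦ BBB
    B ↦ AAC
    C ↦ CAA

A->BBB, B->AAC, C->CAA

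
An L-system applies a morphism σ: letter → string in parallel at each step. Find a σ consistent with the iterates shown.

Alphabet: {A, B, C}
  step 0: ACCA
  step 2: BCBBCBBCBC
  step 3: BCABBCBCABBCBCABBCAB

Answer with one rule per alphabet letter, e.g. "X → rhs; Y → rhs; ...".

A->B, B->BC, C->AB

  step 2 ⇒ step 3: BCBBCBBCBC ⇒ BC·AB·BC·BC·AB·BC·BC·AB·BC·AB
    B ↦ BC
    C ↦ AB
    A ↦ B  (constrained at step 0)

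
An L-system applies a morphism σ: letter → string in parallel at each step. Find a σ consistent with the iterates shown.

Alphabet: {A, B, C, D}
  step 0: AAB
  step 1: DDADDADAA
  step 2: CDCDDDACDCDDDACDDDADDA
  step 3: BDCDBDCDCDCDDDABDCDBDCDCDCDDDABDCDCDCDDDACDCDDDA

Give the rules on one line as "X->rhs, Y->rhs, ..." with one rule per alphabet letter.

  step 2 ⇒ step 3: CDCDDDACDCDDDACDDDADDA ⇒ BD·CD·BD·CD·CD·CD·DDA·BD·CD·BD·CD·CD·CD·DDA·BD·CD·CD·CD·DDA·CD·CD·DDA
    A ↦ DDA
    C ↦ BD
    D ↦ CD
  step 0 ⇒ step 1: AAB ⇒ DDA·DDA·DAA
    B ↦ DAA

A->DDA, B->DAA, C->BD, D->CD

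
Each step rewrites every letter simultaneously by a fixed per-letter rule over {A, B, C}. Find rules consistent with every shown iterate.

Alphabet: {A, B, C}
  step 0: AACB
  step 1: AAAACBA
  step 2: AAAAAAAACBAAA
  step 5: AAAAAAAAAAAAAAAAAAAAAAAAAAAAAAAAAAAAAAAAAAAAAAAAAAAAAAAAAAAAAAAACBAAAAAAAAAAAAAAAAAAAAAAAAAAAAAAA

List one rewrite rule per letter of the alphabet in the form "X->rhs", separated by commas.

  step 1 ⇒ step 2: AAAACBA ⇒ AA·AA·AA·AA·CB·A·AA
    A ↦ AA
    B ↦ A
    C ↦ CB

A->AA, B->A, C->CB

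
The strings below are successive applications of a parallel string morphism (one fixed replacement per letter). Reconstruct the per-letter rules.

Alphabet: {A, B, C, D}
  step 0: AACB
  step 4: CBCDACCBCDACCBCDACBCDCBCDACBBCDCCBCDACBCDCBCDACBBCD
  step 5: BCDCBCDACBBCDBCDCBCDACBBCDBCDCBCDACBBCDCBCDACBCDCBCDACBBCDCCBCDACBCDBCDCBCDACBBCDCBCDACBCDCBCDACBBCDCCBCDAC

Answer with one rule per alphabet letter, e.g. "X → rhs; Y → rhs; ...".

  step 4 ⇒ step 5: CBCDACCBCDACCBCDACBCDCBCDACBBCDCCBCDACBCDCBCDACBBCD ⇒ BCD·C·BCD·AC·B·BCD·BCD·C·BCD·AC·B·BCD·BCD·C·BCD·AC·B·BCD·C·BCD·AC·BCD·C·BCD·AC·B·BCD·C·C·BCD·AC·BCD·BCD·C·BCD·AC·B·BCD·C·BCD·AC·BCD·C·BCD·AC·B·BCD·C·C·BCD·AC
    A ↦ B
    B ↦ C
    C ↦ BCD
    D ↦ AC

A->B, B->C, C->BCD, D->AC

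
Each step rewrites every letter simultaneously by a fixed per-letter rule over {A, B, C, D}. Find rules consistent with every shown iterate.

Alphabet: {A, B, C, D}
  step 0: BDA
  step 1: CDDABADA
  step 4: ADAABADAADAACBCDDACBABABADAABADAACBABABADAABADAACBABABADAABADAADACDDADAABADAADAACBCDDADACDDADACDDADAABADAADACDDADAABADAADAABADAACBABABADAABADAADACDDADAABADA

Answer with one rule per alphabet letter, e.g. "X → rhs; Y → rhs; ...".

  step 0 ⇒ step 1: BDA ⇒ CDD·AB·ADA
    A ↦ ADA
    B ↦ CDD
    D ↦ AB
    C ↦ ACB  (constrained at step 1)

A->ADA, B->CDD, C->ACB, D->AB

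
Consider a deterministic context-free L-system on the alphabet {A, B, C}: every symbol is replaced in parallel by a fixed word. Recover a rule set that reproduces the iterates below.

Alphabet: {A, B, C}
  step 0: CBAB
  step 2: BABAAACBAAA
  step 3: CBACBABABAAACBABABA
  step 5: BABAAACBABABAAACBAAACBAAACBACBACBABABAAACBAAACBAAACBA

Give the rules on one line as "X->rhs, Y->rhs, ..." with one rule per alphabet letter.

  step 2 ⇒ step 3: BABAAACBAAA ⇒ C·BA·C·BA·BA·BA·AA·C·BA·BA·BA
    A ↦ BA
    B ↦ C
    C ↦ AA

A->BA, B->C, C->AA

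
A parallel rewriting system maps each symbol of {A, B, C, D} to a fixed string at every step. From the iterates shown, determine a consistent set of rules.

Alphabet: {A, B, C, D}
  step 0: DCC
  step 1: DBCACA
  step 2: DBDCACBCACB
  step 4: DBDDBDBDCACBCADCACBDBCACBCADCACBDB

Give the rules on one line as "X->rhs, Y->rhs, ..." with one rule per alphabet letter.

A->CB, B->D, C->CA, D->DB

  step 1 ⇒ step 2: DBCACA ⇒ DB·D·CA·CB·CA·CB
    A ↦ CB
    B ↦ D
    C ↦ CA
    D ↦ DB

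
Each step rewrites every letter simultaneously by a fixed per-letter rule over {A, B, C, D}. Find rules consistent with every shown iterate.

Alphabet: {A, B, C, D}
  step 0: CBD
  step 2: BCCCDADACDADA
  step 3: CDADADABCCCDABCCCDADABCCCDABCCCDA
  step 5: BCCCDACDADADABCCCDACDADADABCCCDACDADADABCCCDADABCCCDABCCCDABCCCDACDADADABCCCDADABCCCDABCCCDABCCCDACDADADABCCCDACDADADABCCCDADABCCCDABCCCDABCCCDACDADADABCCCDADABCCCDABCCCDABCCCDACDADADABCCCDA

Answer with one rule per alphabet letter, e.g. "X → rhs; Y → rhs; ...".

  step 2 ⇒ step 3: BCCCDADACDADA ⇒ C·DA·DA·DA·BCC·CDA·BCC·CDA·DA·BCC·CDA·BCC·CDA
    A ↦ CDA
    B ↦ C
    C ↦ DA
    D ↦ BCC

A->CDA, B->C, C->DA, D->BCC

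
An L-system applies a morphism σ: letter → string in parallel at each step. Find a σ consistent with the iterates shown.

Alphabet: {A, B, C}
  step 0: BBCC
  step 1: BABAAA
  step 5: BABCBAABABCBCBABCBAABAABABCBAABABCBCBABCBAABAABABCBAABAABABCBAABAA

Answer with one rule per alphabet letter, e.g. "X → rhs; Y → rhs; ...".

A->BC, B->BA, C->A

  step 0 ⇒ step 1: BBCC ⇒ BA·BA·A·A
    B ↦ BA
    C ↦ A
    A ↦ BC  (constrained at step 1)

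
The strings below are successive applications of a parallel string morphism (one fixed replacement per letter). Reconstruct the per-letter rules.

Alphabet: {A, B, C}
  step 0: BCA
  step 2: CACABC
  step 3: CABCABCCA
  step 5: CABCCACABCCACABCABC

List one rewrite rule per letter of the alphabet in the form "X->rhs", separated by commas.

  step 2 ⇒ step 3: CACABC ⇒ CA·B·CA·B·C·CA
    A ↦ B
    B ↦ C
    C ↦ CA

A->B, B->C, C->CA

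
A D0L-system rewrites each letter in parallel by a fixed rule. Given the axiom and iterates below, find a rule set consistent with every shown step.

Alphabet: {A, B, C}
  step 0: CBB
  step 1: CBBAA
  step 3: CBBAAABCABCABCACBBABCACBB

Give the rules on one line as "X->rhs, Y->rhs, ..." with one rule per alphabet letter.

  step 0 ⇒ step 1: CBB ⇒ CBB·A·A
    B ↦ A
    C ↦ CBB
    A ↦ ABC  (constrained at step 1)

A->ABC, B->A, C->CBB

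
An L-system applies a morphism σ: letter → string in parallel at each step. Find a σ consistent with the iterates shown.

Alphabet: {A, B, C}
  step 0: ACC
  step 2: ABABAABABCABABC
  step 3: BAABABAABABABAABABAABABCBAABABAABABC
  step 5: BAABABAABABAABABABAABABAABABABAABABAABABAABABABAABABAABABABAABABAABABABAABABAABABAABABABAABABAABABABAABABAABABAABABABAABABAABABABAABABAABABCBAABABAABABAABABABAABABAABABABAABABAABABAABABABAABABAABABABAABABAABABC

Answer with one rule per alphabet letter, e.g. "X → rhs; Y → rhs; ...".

A->BA, B->ABA, C->BC

  step 2 ⇒ step 3: ABABAABABCABABC ⇒ BA·ABA·BA·ABA·BA·BA·ABA·BA·ABA·BC·BA·ABA·BA·ABA·BC
    A ↦ BA
    B ↦ ABA
    C ↦ BC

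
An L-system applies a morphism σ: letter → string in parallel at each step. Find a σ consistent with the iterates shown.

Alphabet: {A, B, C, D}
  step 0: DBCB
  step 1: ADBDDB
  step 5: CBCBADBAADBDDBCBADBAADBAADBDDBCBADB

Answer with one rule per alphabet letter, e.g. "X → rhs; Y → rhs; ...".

  step 0 ⇒ step 1: DBCB ⇒ A·DB·D·DB
    B ↦ DB
    C ↦ D
    D ↦ A
    A ↦ CB  (constrained at step 1)

A->CB, B->DB, C->D, D->A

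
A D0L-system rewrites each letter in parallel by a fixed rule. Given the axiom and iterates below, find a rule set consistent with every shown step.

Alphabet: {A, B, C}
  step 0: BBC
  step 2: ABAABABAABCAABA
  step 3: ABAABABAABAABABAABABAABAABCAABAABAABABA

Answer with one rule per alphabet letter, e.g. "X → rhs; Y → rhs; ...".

A->ABA, B->AB, C->CA

  step 2 ⇒ step 3: ABAABABAABCAABA ⇒ ABA·AB·ABA·ABA·AB·ABA·AB·ABA·ABA·AB·CA·ABA·ABA·AB·ABA
    A ↦ ABA
    B ↦ AB
    C ↦ CA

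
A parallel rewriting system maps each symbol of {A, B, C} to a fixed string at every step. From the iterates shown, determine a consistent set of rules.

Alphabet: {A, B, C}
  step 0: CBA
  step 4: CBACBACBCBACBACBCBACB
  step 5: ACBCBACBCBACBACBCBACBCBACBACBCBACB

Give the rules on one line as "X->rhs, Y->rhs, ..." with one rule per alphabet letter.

  step 4 ⇒ step 5: CBACBACBCBACBACBCBACB ⇒ A·CB·CB·A·CB·CB·A·CB·A·CB·CB·A·CB·CB·A·CB·A·CB·CB·A·CB
    A ↦ CB
    B ↦ CB
    C ↦ A

A->CB, B->CB, C->A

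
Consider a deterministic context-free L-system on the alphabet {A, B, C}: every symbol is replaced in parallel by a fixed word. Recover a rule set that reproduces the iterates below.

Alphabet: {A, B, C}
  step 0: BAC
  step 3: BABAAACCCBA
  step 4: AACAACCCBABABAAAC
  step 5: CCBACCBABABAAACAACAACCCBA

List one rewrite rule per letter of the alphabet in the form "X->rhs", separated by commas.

A->C, B->AA, C->BA

  step 4 ⇒ step 5: AACAACCCBABABAAAC ⇒ C·C·BA·C·C·BA·BA·BA·AA·C·AA·C·AA·C·C·C·BA
    A ↦ C
    B ↦ AA
    C ↦ BA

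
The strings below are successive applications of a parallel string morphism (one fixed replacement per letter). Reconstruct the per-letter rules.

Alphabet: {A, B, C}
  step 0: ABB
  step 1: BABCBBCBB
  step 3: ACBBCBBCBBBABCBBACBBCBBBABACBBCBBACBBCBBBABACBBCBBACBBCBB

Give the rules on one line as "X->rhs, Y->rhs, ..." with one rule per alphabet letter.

A->BAB, B->CBB, C->A

  step 0 ⇒ step 1: ABB ⇒ BAB·CBB·CBB
    A ↦ BAB
    B ↦ CBB
    C ↦ A  (constrained at step 1)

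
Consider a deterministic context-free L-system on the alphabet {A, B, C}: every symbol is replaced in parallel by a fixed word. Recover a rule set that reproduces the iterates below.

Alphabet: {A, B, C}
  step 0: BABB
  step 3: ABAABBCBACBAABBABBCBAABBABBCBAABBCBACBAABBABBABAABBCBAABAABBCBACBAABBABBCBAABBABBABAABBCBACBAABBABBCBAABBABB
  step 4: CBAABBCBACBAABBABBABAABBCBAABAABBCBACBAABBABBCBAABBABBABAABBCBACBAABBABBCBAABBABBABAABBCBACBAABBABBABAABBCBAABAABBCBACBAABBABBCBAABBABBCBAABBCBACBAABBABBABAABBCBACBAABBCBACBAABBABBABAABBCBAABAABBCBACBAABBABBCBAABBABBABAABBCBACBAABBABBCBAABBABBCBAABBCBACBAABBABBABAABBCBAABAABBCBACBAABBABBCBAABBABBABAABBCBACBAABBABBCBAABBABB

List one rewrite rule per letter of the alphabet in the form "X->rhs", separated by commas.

  step 3 ⇒ step 4: ABAABBCBACBAABBABBCBAABBABBCBAABBCBACBAABBABBABAABBCBAABAABBCBACBAABBABBCBAABBABBABAABBCBACBAABBABBCBAABBABB ⇒ CBA·ABB·CBA·CBA·ABB·ABB·ABA·ABB·CBA·ABA·ABB·CBA·CBA·ABB·ABB·CBA·ABB·ABB·ABA·ABB·CBA·CBA·ABB·ABB·CBA·ABB·ABB·ABA·ABB·CBA·CBA·ABB·ABB·ABA·ABB·CBA·ABA·ABB·CBA·CBA·ABB·ABB·CBA·ABB·ABB·CBA·ABB·CBA·CBA·ABB·ABB·ABA·ABB·CBA·CBA·ABB·CBA·CBA·ABB·ABB·ABA·ABB·CBA·ABA·ABB·CBA·CBA·ABB·ABB·CBA·ABB·ABB·ABA·ABB·CBA·CBA·ABB·ABB·CBA·ABB·ABB·CBA·ABB·CBA·CBA·ABB·ABB·ABA·ABB·CBA·ABA·ABB·CBA·CBA·ABB·ABB·CBA·ABB·ABB·ABA·ABB·CBA·CBA·ABB·ABB·CBA·ABB·ABB
    A ↦ CBA
    B ↦ ABB
    C ↦ ABA

A->CBA, B->ABB, C->ABA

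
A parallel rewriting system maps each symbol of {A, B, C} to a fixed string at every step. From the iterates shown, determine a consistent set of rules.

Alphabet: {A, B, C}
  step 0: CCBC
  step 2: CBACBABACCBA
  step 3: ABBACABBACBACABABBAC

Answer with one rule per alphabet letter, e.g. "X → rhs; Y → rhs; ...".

  step 2 ⇒ step 3: CBACBABACCBA ⇒ AB·BA·C·AB·BA·C·BA·C·AB·AB·BA·C
    A ↦ C
    B ↦ BA
    C ↦ AB

A->C, B->BA, C->AB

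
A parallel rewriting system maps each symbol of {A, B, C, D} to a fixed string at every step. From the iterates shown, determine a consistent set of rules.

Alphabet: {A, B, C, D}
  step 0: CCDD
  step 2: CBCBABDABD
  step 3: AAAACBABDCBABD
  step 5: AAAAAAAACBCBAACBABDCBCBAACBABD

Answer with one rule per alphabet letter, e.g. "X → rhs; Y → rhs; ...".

A->CB, B->A, C->A, D->BD

  step 2 ⇒ step 3: CBCBABDABD ⇒ A·A·A·A·CB·A·BD·CB·A·BD
    A ↦ CB
    B ↦ A
    C ↦ A
    D ↦ BD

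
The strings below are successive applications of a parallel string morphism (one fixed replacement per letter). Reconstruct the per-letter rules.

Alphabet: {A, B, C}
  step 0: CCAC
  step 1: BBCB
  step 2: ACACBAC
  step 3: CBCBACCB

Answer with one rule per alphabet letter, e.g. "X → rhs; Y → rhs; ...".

A->C, B->AC, C->B

  step 2 ⇒ step 3: ACACBAC ⇒ C·B·C·B·AC·C·B
    A ↦ C
    B ↦ AC
    C ↦ B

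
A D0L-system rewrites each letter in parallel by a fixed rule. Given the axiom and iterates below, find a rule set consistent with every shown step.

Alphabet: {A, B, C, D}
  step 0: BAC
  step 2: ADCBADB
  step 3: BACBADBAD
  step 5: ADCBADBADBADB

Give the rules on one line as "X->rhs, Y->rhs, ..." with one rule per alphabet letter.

  step 2 ⇒ step 3: ADCBADB ⇒ B·A·CBA·D·B·A·D
    A ↦ B
    B ↦ D
    C ↦ CBA
    D ↦ A

A->B, B->D, C->CBA, D->A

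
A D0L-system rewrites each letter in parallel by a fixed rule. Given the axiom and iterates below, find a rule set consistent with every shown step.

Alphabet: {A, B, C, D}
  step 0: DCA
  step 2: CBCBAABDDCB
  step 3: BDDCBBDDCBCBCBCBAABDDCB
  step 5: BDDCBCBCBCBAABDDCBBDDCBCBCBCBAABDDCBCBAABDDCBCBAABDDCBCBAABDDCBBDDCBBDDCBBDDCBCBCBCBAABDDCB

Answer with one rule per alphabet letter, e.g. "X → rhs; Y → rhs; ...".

  step 2 ⇒ step 3: CBCBAABDDCB ⇒ BDD·CB·BDD·CB·CB·CB·CB·A·A·BDD·CB
    A ↦ CB
    B ↦ CB
    C ↦ BDD
    D ↦ A

A->CB, B->CB, C->BDD, D->A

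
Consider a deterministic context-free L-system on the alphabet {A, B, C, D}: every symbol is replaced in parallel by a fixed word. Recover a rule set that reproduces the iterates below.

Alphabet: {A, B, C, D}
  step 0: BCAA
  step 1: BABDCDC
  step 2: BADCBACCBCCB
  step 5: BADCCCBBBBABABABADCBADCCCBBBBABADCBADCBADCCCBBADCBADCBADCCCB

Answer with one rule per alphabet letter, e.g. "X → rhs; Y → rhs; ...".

  step 1 ⇒ step 2: BABDCDC ⇒ BA·DC·BA·CC·B·CC·B
    A ↦ DC
    B ↦ BA
    C ↦ B
    D ↦ CC

A->DC, B->BA, C->B, D->CC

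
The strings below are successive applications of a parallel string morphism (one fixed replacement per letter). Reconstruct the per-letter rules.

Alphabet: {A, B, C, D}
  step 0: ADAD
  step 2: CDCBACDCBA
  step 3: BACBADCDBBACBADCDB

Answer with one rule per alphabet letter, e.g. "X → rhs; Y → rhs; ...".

  step 2 ⇒ step 3: CDCBACDCBA ⇒ BA·C·BA·DC·DB·BA·C·BA·DC·DB
    A ↦ DB
    B ↦ DC
    C ↦ BA
    D ↦ C

A->DB, B->DC, C->BA, D->C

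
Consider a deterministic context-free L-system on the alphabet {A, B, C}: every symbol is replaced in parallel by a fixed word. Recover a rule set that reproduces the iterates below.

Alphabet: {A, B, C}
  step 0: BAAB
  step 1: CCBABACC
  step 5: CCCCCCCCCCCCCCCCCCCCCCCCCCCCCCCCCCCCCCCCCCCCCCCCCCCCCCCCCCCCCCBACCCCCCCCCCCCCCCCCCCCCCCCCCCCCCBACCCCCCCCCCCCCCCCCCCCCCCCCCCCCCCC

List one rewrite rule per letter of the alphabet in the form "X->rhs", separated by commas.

  step 0 ⇒ step 1: BAAB ⇒ CC·BA·BA·CC
    A ↦ BA
    B ↦ CC
    C ↦ CC  (constrained at step 1)

A->BA, B->CC, C->CC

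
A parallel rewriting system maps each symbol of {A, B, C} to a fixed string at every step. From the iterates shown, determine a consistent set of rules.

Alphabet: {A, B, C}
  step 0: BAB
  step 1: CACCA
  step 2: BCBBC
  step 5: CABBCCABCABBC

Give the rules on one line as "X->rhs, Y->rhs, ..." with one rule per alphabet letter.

A->C, B->CA, C->B

  step 1 ⇒ step 2: CACCA ⇒ B·C·B·B·C
    A ↦ C
    C ↦ B
  step 0 ⇒ step 1: BAB ⇒ CA·C·CA
    B ↦ CA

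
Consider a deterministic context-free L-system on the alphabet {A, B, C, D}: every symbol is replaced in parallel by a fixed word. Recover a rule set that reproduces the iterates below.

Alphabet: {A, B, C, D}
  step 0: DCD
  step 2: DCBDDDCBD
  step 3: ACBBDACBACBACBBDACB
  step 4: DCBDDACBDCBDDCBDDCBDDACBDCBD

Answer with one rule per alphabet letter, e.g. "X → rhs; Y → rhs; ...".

  step 3 ⇒ step 4: ACBBDACBACBACBBDACB ⇒ DC·B·D·D·ACB·DC·B·D·DC·B·D·DC·B·D·D·ACB·DC·B·D
    A ↦ DC
    B ↦ D
    C ↦ B
    D ↦ ACB

A->DC, B->D, C->B, D->ACB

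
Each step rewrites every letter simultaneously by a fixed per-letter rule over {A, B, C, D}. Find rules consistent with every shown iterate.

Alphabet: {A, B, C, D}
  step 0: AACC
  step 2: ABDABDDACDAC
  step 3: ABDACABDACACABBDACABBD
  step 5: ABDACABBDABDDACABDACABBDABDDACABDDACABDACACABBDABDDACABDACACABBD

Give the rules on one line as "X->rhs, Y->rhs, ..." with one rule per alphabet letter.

  step 2 ⇒ step 3: ABDABDDACDAC ⇒ AB·D·AC·AB·D·AC·AC·AB·BD·AC·AB·BD
    A ↦ AB
    B ↦ D
    C ↦ BD
    D ↦ AC

A->AB, B->D, C->BD, D->AC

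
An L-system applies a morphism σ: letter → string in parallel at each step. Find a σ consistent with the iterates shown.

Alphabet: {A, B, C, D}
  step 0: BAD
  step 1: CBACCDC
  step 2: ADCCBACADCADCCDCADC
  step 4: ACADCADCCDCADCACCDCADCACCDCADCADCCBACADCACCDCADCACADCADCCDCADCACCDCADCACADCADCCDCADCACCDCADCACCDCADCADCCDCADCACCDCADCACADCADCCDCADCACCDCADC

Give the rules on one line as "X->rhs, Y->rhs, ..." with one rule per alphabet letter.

A->AC, B->CB, C->ADC, D->CDC

  step 1 ⇒ step 2: CBACCDC ⇒ ADC·CB·AC·ADC·ADC·CDC·ADC
    A ↦ AC
    B ↦ CB
    C ↦ ADC
    D ↦ CDC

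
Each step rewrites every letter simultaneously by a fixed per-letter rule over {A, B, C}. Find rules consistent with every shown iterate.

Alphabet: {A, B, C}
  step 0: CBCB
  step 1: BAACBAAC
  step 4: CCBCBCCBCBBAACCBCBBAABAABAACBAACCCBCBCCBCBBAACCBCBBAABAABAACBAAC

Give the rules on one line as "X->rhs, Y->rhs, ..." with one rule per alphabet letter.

A->CB, B->C, C->BAA

  step 0 ⇒ step 1: CBCB ⇒ BAA·C·BAA·C
    B ↦ C
    C ↦ BAA
    A ↦ CB  (constrained at step 1)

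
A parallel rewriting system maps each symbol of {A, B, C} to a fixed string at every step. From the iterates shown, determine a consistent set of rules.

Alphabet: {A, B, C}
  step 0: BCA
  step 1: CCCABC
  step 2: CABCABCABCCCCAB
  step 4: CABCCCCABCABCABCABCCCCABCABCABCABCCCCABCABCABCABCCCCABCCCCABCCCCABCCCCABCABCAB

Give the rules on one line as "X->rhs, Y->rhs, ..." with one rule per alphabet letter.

A->C, B->CC, C->CAB

  step 1 ⇒ step 2: CCCABC ⇒ CAB·CAB·CAB·C·CC·CAB
    A ↦ C
    B ↦ CC
    C ↦ CAB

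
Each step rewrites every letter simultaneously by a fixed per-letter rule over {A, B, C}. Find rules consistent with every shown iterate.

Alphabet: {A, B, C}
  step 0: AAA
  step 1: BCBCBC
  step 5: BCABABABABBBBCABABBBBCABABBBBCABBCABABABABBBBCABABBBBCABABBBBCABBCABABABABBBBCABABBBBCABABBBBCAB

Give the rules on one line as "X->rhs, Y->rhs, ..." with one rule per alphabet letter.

A->BC, B->AB, C->BB

  step 0 ⇒ step 1: AAA ⇒ BC·BC·BC
    A ↦ BC
    B ↦ AB  (constrained at step 1)
    C ↦ BB  (constrained at step 1)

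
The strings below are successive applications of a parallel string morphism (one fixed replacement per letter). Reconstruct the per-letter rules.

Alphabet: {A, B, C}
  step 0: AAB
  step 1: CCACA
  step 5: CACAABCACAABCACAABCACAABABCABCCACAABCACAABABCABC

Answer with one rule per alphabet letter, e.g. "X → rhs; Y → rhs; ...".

A->C, B->ACA, C->AB

  step 0 ⇒ step 1: AAB ⇒ C·C·ACA
    A ↦ C
    B ↦ ACA
    C ↦ AB  (constrained at step 1)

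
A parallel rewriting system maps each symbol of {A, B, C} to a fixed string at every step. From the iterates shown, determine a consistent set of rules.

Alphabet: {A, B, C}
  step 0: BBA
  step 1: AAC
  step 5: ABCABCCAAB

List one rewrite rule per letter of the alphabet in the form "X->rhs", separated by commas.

A->C, B->A, C->AB

  step 0 ⇒ step 1: BBA ⇒ A·A·C
    A ↦ C
    B ↦ A
    C ↦ AB  (constrained at step 1)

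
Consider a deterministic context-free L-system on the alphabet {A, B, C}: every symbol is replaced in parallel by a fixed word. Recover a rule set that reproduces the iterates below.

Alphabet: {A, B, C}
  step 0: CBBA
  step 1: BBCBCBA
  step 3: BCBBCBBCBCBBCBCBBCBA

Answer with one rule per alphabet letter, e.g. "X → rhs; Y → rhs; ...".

  step 0 ⇒ step 1: CBBA ⇒ B·BC·BC·BA
    A ↦ BA
    B ↦ BC
    C ↦ B

A->BA, B->BC, C->B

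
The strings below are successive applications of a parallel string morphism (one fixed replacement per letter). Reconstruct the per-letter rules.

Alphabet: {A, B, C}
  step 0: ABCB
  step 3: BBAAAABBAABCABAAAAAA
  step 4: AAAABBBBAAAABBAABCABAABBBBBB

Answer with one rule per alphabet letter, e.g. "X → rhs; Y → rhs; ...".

  step 3 ⇒ step 4: BBAAAABBAABCABAAAAAA ⇒ AA·AA·B·B·B·B·AA·AA·B·B·AA·BCA·B·AA·B·B·B·B·B·B
    A ↦ B
    B ↦ AA
    C ↦ BCA

A->B, B->AA, C->BCA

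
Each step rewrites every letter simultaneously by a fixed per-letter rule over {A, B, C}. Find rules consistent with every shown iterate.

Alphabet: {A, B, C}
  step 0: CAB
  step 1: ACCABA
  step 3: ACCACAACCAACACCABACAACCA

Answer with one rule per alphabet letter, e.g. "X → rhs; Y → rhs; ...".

A->CA, B->BA, C->AC

  step 0 ⇒ step 1: CAB ⇒ AC·CA·BA
    A ↦ CA
    B ↦ BA
    C ↦ AC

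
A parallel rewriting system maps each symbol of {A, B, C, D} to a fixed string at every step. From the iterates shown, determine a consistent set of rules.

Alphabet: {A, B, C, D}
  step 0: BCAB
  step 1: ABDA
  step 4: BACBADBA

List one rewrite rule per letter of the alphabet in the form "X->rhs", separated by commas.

A->D, B->A, C->B, D->CB

  step 0 ⇒ step 1: BCAB ⇒ A·B·D·A
    A ↦ D
    B ↦ A
    C ↦ B
    D ↦ CB  (constrained at step 1)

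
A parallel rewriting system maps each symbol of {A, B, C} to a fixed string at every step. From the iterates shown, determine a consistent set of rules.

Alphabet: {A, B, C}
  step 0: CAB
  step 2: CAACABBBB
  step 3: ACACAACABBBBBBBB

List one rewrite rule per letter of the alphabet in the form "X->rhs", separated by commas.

A->CA, B->BB, C->A

  step 2 ⇒ step 3: CAACABBBB ⇒ A·CA·CA·A·CA·BB·BB·BB·BB
    A ↦ CA
    B ↦ BB
    C ↦ A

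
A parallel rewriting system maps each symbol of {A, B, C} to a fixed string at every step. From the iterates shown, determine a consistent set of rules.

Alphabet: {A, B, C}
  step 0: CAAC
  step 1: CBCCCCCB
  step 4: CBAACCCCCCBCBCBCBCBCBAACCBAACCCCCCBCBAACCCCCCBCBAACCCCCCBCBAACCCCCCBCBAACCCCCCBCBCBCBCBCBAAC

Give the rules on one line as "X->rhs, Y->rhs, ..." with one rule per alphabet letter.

  step 0 ⇒ step 1: CAAC ⇒ CB·CC·CC·CB
    A ↦ CC
    C ↦ CB
    B ↦ AAC  (constrained at step 1)

A->CC, B->AAC, C->CB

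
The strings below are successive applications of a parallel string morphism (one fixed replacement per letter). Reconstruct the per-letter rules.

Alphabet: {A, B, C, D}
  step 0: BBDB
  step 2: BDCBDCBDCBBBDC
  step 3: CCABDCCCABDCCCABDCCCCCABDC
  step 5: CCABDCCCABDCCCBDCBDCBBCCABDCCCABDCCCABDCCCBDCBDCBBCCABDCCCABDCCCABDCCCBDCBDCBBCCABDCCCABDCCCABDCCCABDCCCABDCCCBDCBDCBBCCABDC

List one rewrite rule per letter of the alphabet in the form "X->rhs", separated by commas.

A->BB, B->C, C->BDC, D->CA

  step 2 ⇒ step 3: BDCBDCBDCBBBDC ⇒ C·CA·BDC·C·CA·BDC·C·CA·BDC·C·C·C·CA·BDC
    B ↦ C
    C ↦ BDC
    D ↦ CA
    A ↦ BB  (constrained at step 3)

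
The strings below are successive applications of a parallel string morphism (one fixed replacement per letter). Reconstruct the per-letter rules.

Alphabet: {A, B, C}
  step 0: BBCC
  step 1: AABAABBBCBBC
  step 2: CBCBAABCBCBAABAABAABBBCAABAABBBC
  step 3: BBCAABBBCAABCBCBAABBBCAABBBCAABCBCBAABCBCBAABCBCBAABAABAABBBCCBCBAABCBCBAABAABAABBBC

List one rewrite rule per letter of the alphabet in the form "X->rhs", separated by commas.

A->CB, B->AAB, C->BBC

  step 2 ⇒ step 3: CBCBAABCBCBAABAABAABBBCAABAABBBC ⇒ BBC·AAB·BBC·AAB·CB·CB·AAB·BBC·AAB·BBC·AAB·CB·CB·AAB·CB·CB·AAB·CB·CB·AAB·AAB·AAB·BBC·CB·CB·AAB·CB·CB·AAB·AAB·AAB·BBC
    A ↦ CB
    B ↦ AAB
    C ↦ BBC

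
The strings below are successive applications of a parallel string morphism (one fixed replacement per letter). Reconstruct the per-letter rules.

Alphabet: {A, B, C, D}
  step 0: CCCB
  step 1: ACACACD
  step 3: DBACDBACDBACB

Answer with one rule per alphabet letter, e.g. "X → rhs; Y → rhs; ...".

A->B, B->D, C->AC, D->A

  step 0 ⇒ step 1: CCCB ⇒ AC·AC·AC·D
    B ↦ D
    C ↦ AC
    A ↦ B  (constrained at step 1)
    D ↦ A  (constrained at step 1)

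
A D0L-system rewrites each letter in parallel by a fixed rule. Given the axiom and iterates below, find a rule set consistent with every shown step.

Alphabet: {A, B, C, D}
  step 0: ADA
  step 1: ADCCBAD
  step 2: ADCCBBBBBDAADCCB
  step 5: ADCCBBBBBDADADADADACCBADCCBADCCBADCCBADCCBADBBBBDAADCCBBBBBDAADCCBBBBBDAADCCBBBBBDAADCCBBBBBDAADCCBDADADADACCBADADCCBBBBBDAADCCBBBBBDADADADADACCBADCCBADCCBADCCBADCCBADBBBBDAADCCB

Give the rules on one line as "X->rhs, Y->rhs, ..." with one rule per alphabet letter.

A->AD, B->DA, C->BB, D->CCB

  step 1 ⇒ step 2: ADCCBAD ⇒ AD·CCB·BB·BB·DA·AD·CCB
    A ↦ AD
    B ↦ DA
    C ↦ BB
    D ↦ CCB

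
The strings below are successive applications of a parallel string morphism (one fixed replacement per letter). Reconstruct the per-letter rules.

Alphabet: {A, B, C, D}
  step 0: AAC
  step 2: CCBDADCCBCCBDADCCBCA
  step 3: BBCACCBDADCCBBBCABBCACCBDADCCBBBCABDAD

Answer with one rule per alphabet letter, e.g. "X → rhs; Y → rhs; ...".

A->DAD, B->CA, C->B, D->CCB

  step 2 ⇒ step 3: CCBDADCCBCCBDADCCBCA ⇒ B·B·CA·CCB·DAD·CCB·B·B·CA·B·B·CA·CCB·DAD·CCB·B·B·CA·B·DAD
    A ↦ DAD
    B ↦ CA
    C ↦ B
    D ↦ CCB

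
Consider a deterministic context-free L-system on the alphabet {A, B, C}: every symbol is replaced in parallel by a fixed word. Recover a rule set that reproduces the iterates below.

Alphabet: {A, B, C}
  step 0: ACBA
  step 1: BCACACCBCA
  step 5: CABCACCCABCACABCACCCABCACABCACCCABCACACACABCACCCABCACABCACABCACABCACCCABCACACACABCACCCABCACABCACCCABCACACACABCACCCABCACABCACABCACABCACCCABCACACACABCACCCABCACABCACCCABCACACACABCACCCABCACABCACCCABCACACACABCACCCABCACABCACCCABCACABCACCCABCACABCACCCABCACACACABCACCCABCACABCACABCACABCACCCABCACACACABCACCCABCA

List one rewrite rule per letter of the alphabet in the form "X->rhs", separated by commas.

A->BCA, B->CC, C->CA

  step 0 ⇒ step 1: ACBA ⇒ BCA·CA·CC·BCA
    A ↦ BCA
    B ↦ CC
    C ↦ CA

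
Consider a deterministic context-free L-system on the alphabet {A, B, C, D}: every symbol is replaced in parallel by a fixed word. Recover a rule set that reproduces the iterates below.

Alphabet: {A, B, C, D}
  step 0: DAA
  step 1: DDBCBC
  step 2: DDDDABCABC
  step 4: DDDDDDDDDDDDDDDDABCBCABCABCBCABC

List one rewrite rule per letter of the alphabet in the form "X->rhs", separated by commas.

A->BC, B->A, C->BC, D->DD

  step 1 ⇒ step 2: DDBCBC ⇒ DD·DD·A·BC·A·BC
    B ↦ A
    C ↦ BC
    D ↦ DD
  step 0 ⇒ step 1: DAA ⇒ DD·BC·BC
    A ↦ BC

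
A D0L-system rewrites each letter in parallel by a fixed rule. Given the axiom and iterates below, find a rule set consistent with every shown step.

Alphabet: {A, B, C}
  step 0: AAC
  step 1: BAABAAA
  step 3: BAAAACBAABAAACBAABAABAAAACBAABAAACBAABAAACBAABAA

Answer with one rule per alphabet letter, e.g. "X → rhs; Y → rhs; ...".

  step 0 ⇒ step 1: AAC ⇒ BAA·BAA·A
    A ↦ BAA
    C ↦ A
    B ↦ AC  (constrained at step 1)

A->BAA, B->AC, C->A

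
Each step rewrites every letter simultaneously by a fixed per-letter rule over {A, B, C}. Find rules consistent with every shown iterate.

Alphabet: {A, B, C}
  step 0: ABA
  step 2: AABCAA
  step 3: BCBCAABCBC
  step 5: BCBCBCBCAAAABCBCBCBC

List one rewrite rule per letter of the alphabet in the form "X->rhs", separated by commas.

  step 2 ⇒ step 3: AABCAA ⇒ BC·BC·A·A·BC·BC
    A ↦ BC
    B ↦ A
    C ↦ A

A->BC, B->A, C->A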